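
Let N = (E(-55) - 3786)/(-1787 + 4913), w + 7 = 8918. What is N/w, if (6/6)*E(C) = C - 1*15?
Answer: -1928/13927893 ≈ -0.00013843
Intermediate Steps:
E(C) = -15 + C (E(C) = C - 1*15 = C - 15 = -15 + C)
w = 8911 (w = -7 + 8918 = 8911)
N = -1928/1563 (N = ((-15 - 55) - 3786)/(-1787 + 4913) = (-70 - 3786)/3126 = -3856*1/3126 = -1928/1563 ≈ -1.2335)
N/w = -1928/1563/8911 = -1928/1563*1/8911 = -1928/13927893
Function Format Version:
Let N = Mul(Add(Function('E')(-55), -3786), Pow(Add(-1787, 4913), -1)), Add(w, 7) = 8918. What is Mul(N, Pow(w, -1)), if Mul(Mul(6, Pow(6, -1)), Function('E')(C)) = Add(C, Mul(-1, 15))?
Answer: Rational(-1928, 13927893) ≈ -0.00013843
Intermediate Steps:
Function('E')(C) = Add(-15, C) (Function('E')(C) = Add(C, Mul(-1, 15)) = Add(C, -15) = Add(-15, C))
w = 8911 (w = Add(-7, 8918) = 8911)
N = Rational(-1928, 1563) (N = Mul(Add(Add(-15, -55), -3786), Pow(Add(-1787, 4913), -1)) = Mul(Add(-70, -3786), Pow(3126, -1)) = Mul(-3856, Rational(1, 3126)) = Rational(-1928, 1563) ≈ -1.2335)
Mul(N, Pow(w, -1)) = Mul(Rational(-1928, 1563), Pow(8911, -1)) = Mul(Rational(-1928, 1563), Rational(1, 8911)) = Rational(-1928, 13927893)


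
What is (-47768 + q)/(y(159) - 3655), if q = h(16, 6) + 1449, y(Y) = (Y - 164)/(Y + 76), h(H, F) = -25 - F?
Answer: 363075/28631 ≈ 12.681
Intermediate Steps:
y(Y) = (-164 + Y)/(76 + Y)
q = 1418 (q = (-25 - 1*6) + 1449 = (-25 - 6) + 1449 = -31 + 1449 = 1418)
(-47768 + q)/(y(159) - 3655) = (-47768 + 1418)/((-164 + 159)/(76 + 159) - 3655) = -46350/(-5/235 - 3655) = -46350/((1/235)*(-5) - 3655) = -46350/(-1/47 - 3655) = -46350/(-171786/47) = -46350*(-47/171786) = 363075/28631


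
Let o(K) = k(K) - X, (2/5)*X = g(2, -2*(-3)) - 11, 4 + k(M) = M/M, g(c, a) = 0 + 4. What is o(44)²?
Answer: 841/4 ≈ 210.25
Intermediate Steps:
g(c, a) = 4
k(M) = -3 (k(M) = -4 + M/M = -4 + 1 = -3)
X = -35/2 (X = 5*(4 - 11)/2 = (5/2)*(-7) = -35/2 ≈ -17.500)
o(K) = 29/2 (o(K) = -3 - 1*(-35/2) = -3 + 35/2 = 29/2)
o(44)² = (29/2)² = 841/4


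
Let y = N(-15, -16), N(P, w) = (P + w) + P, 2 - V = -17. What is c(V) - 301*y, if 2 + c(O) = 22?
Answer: 13866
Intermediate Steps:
V = 19 (V = 2 - 1*(-17) = 2 + 17 = 19)
c(O) = 20 (c(O) = -2 + 22 = 20)
N(P, w) = w + 2*P
y = -46 (y = -16 + 2*(-15) = -16 - 30 = -46)
c(V) - 301*y = 20 - 301*(-46) = 20 + 13846 = 13866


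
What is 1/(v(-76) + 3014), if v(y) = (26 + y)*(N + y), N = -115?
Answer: 1/12564 ≈ 7.9592e-5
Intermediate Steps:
v(y) = (-115 + y)*(26 + y) (v(y) = (26 + y)*(-115 + y) = (-115 + y)*(26 + y))
1/(v(-76) + 3014) = 1/((-2990 + (-76)² - 89*(-76)) + 3014) = 1/((-2990 + 5776 + 6764) + 3014) = 1/(9550 + 3014) = 1/12564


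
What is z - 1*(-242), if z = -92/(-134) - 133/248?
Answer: 4023569/16616 ≈ 242.15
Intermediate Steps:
z = 2497/16616 (z = -92*(-1/134) - 133*1/248 = 46/67 - 133/248 = 2497/16616 ≈ 0.15028)
z - 1*(-242) = 2497/16616 - 1*(-242) = 2497/16616 + 242 = 4023569/16616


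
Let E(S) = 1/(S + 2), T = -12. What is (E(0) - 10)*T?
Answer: 114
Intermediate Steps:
E(S) = 1/(2 + S)
(E(0) - 10)*T = (1/(2 + 0) - 10)*(-12) = (1/2 - 10)*(-12) = (½ - 10)*(-12) = -19/2*(-12) = 114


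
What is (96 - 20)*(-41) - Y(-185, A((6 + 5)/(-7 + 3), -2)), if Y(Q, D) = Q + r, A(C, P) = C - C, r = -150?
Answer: -2781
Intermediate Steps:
A(C, P) = 0
Y(Q, D) = -150 + Q (Y(Q, D) = Q - 150 = -150 + Q)
(96 - 20)*(-41) - Y(-185, A((6 + 5)/(-7 + 3), -2)) = (96 - 20)*(-41) - (-150 - 185) = 76*(-41) - 1*(-335) = -3116 + 335 = -2781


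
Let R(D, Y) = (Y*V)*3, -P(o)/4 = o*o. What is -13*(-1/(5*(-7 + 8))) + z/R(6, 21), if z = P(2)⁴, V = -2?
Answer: -163021/315 ≈ -517.53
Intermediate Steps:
P(o) = -4*o² (P(o) = -4*o*o = -4*o²)
R(D, Y) = -6*Y (R(D, Y) = (Y*(-2))*3 = -2*Y*3 = -6*Y)
z = 65536 (z = (-4*2²)⁴ = (-4*4)⁴ = (-16)⁴ = 65536)
-13*(-1/(5*(-7 + 8))) + z/R(6, 21) = -13*(-1/(5*(-7 + 8))) + 65536/((-6*21)) = -13/((-5*1)) + 65536/(-126) = -13/(-5) + 65536*(-1/126) = -13*(-⅕) - 32768/63 = 13/5 - 32768/63 = -163021/315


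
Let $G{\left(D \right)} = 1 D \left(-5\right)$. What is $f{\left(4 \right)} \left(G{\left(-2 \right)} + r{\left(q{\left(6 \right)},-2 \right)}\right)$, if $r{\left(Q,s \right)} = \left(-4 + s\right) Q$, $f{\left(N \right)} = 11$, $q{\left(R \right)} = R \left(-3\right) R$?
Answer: $7238$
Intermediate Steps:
$q{\left(R \right)} = - 3 R^{2}$ ($q{\left(R \right)} = - 3 R R = - 3 R^{2}$)
$r{\left(Q,s \right)} = Q \left(-4 + s\right)$
$G{\left(D \right)} = - 5 D$ ($G{\left(D \right)} = D \left(-5\right) = - 5 D$)
$f{\left(4 \right)} \left(G{\left(-2 \right)} + r{\left(q{\left(6 \right)},-2 \right)}\right) = 11 \left(\left(-5\right) \left(-2\right) + - 3 \cdot 6^{2} \left(-4 - 2\right)\right) = 11 \left(10 + \left(-3\right) 36 \left(-6\right)\right) = 11 \left(10 - -648\right) = 11 \left(10 + 648\right) = 11 \cdot 658 = 7238$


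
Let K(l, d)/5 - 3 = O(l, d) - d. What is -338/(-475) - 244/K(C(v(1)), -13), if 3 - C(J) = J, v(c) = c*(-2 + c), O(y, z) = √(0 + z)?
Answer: -279958/127775 + 244*I*√13/1345 ≈ -2.191 + 0.65409*I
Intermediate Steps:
O(y, z) = √z
C(J) = 3 - J
K(l, d) = 15 - 5*d + 5*√d (K(l, d) = 15 + 5*(√d - d) = 15 + (-5*d + 5*√d) = 15 - 5*d + 5*√d)
-338/(-475) - 244/K(C(v(1)), -13) = -338/(-475) - 244/(15 - 5*(-13) + 5*√(-13)) = -338*(-1/475) - 244/(15 + 65 + 5*(I*√13)) = 338/475 - 244/(15 + 65 + 5*I*√13) = 338/475 - 244/(80 + 5*I*√13)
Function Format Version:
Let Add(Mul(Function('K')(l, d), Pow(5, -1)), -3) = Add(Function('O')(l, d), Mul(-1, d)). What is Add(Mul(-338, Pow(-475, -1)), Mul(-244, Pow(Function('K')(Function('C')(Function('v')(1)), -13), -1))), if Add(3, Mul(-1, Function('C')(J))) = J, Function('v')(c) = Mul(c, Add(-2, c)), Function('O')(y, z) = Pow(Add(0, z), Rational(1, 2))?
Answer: Add(Rational(-279958, 127775), Mul(Rational(244, 1345), I, Pow(13, Rational(1, 2)))) ≈ Add(-2.1910, Mul(0.65409, I))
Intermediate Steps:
Function('O')(y, z) = Pow(z, Rational(1, 2))
Function('C')(J) = Add(3, Mul(-1, J))
Function('K')(l, d) = Add(15, Mul(-5, d), Mul(5, Pow(d, Rational(1, 2)))) (Function('K')(l, d) = Add(15, Mul(5, Add(Pow(d, Rational(1, 2)), Mul(-1, d)))) = Add(15, Add(Mul(-5, d), Mul(5, Pow(d, Rational(1, 2))))) = Add(15, Mul(-5, d), Mul(5, Pow(d, Rational(1, 2)))))
Add(Mul(-338, Pow(-475, -1)), Mul(-244, Pow(Function('K')(Function('C')(Function('v')(1)), -13), -1))) = Add(Mul(-338, Pow(-475, -1)), Mul(-244, Pow(Add(15, Mul(-5, -13), Mul(5, Pow(-13, Rational(1, 2)))), -1))) = Add(Mul(-338, Rational(-1, 475)), Mul(-244, Pow(Add(15, 65, Mul(5, Mul(I, Pow(13, Rational(1, 2))))), -1))) = Add(Rational(338, 475), Mul(-244, Pow(Add(15, 65, Mul(5, I, Pow(13, Rational(1, 2)))), -1))) = Add(Rational(338, 475), Mul(-244, Pow(Add(80, Mul(5, I, Pow(13, Rational(1, 2)))), -1)))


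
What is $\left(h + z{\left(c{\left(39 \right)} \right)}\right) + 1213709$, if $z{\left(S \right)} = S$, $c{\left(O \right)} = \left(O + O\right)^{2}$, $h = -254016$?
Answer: $965777$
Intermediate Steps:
$c{\left(O \right)} = 4 O^{2}$ ($c{\left(O \right)} = \left(2 O\right)^{2} = 4 O^{2}$)
$\left(h + z{\left(c{\left(39 \right)} \right)}\right) + 1213709 = \left(-254016 + 4 \cdot 39^{2}\right) + 1213709 = \left(-254016 + 4 \cdot 1521\right) + 1213709 = \left(-254016 + 6084\right) + 1213709 = -247932 + 1213709 = 965777$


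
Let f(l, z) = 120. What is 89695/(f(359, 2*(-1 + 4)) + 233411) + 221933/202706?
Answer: 70009950093/47338134886 ≈ 1.4789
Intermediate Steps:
89695/(f(359, 2*(-1 + 4)) + 233411) + 221933/202706 = 89695/(120 + 233411) + 221933/202706 = 89695/233531 + 221933*(1/202706) = 89695*(1/233531) + 221933/202706 = 89695/233531 + 221933/202706 = 70009950093/47338134886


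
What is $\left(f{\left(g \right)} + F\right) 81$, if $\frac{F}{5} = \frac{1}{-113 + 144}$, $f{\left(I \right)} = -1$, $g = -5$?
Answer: $- \frac{2106}{31} \approx -67.935$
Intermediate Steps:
$F = \frac{5}{31}$ ($F = \frac{5}{-113 + 144} = \frac{5}{31} \approx 0.16129$)
$\left(f{\left(g \right)} + F\right) 81 = \left(-1 + \frac{5}{31}\right) 81 = \left(- \frac{26}{31}\right) 81 = - \frac{2106}{31}$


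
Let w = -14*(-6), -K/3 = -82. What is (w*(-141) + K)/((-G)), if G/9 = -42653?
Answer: -3866/127959 ≈ -0.030213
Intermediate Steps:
K = 246 (K = -3*(-82) = 246)
w = 84
G = -383877 (G = 9*(-42653) = -383877)
(w*(-141) + K)/((-G)) = (84*(-141) + 246)/((-1*(-383877))) = (-11844 + 246)/383877 = -11598*1/383877 = -3866/127959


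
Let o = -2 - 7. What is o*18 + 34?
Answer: -128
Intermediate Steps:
o = -9
o*18 + 34 = -9*18 + 34 = -162 + 34 = -128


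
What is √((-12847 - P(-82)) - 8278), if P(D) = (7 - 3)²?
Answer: 27*I*√29 ≈ 145.4*I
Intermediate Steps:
P(D) = 16 (P(D) = 4² = 16)
√((-12847 - P(-82)) - 8278) = √((-12847 - 1*16) - 8278) = √((-12847 - 16) - 8278) = √(-12863 - 8278) = √(-21141) = 27*I*√29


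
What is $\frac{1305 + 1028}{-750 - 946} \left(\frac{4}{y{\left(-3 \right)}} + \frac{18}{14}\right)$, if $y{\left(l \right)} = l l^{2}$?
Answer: $- \frac{501595}{320544} \approx -1.5648$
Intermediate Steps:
$y{\left(l \right)} = l^{3}$
$\frac{1305 + 1028}{-750 - 946} \left(\frac{4}{y{\left(-3 \right)}} + \frac{18}{14}\right) = \frac{1305 + 1028}{-750 - 946} \left(\frac{4}{\left(-3\right)^{3}} + \frac{18}{14}\right) = \frac{2333}{-1696} \left(\frac{4}{-27} + 18 \cdot \frac{1}{14}\right) = 2333 \left(- \frac{1}{1696}\right) \left(4 \left(- \frac{1}{27}\right) + \frac{9}{7}\right) = - \frac{2333 \left(- \frac{4}{27} + \frac{9}{7}\right)}{1696} = \left(- \frac{2333}{1696}\right) \frac{215}{189} = - \frac{501595}{320544}$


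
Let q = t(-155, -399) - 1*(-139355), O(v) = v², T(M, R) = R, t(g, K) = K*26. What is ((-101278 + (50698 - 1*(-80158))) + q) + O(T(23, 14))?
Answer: 158755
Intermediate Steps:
t(g, K) = 26*K
q = 128981 (q = 26*(-399) - 1*(-139355) = -10374 + 139355 = 128981)
((-101278 + (50698 - 1*(-80158))) + q) + O(T(23, 14)) = ((-101278 + (50698 - 1*(-80158))) + 128981) + 14² = ((-101278 + (50698 + 80158)) + 128981) + 196 = ((-101278 + 130856) + 128981) + 196 = (29578 + 128981) + 196 = 158559 + 196 = 158755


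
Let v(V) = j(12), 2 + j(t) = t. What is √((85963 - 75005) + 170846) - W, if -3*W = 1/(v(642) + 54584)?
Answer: 1/163782 + 2*√45451 ≈ 426.38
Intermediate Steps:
j(t) = -2 + t
v(V) = 10 (v(V) = -2 + 12 = 10)
W = -1/163782 (W = -1/(3*(10 + 54584)) = -⅓/54594 = -⅓*1/54594 = -1/163782 ≈ -6.1057e-6)
√((85963 - 75005) + 170846) - W = √((85963 - 75005) + 170846) - 1*(-1/163782) = √(10958 + 170846) + 1/163782 = √181804 + 1/163782 = 2*√45451 + 1/163782 = 1/163782 + 2*√45451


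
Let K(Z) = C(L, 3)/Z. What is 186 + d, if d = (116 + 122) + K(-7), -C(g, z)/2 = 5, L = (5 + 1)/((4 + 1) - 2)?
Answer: 2978/7 ≈ 425.43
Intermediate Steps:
L = 2 (L = 6/(5 - 2) = 6/3 = 6*(1/3) = 2)
C(g, z) = -10 (C(g, z) = -2*5 = -10)
K(Z) = -10/Z
d = 1676/7 (d = (116 + 122) - 10/(-7) = 238 - 10*(-1/7) = 238 + 10/7 = 1676/7 ≈ 239.43)
186 + d = 186 + 1676/7 = 2978/7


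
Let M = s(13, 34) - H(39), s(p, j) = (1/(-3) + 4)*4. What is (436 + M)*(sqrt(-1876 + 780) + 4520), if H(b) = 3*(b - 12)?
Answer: 5012680/3 + 2218*I*sqrt(274)/3 ≈ 1.6709e+6 + 12238.0*I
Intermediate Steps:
H(b) = -36 + 3*b (H(b) = 3*(-12 + b) = -36 + 3*b)
s(p, j) = 44/3 (s(p, j) = (-1/3 + 4)*4 = (11/3)*4 = 44/3)
M = -199/3 (M = 44/3 - (-36 + 3*39) = 44/3 - (-36 + 117) = 44/3 - 1*81 = 44/3 - 81 = -199/3 ≈ -66.333)
(436 + M)*(sqrt(-1876 + 780) + 4520) = (436 - 199/3)*(sqrt(-1876 + 780) + 4520) = 1109*(sqrt(-1096) + 4520)/3 = 1109*(2*I*sqrt(274) + 4520)/3 = 1109*(4520 + 2*I*sqrt(274))/3 = 5012680/3 + 2218*I*sqrt(274)/3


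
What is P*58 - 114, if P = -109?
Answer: -6436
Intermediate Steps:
P*58 - 114 = -109*58 - 114 = -6322 - 114 = -6436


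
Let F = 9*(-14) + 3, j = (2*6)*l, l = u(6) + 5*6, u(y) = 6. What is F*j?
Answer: -53136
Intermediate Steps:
l = 36 (l = 6 + 5*6 = 6 + 30 = 36)
j = 432 (j = (2*6)*36 = 12*36 = 432)
F = -123 (F = -126 + 3 = -123)
F*j = -123*432 = -53136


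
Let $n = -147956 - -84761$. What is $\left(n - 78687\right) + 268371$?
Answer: $126489$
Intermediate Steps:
$n = -63195$ ($n = -147956 + 84761 = -63195$)
$\left(n - 78687\right) + 268371 = \left(-63195 - 78687\right) + 268371 = -141882 + 268371 = 126489$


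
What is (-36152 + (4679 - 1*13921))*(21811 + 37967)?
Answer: -2713562532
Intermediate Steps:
(-36152 + (4679 - 1*13921))*(21811 + 37967) = (-36152 + (4679 - 13921))*59778 = (-36152 - 9242)*59778 = -45394*59778 = -2713562532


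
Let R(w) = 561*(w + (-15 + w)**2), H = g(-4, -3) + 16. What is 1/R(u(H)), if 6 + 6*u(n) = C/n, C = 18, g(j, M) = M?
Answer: 169/23503095 ≈ 7.1905e-6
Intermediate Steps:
H = 13 (H = -3 + 16 = 13)
u(n) = -1 + 3/n (u(n) = -1 + (18/n)/6 = -1 + 3/n)
R(w) = 561*w + 561*(-15 + w)**2
1/R(u(H)) = 1/(561*((3 - 1*13)/13) + 561*(-15 + (3 - 1*13)/13)**2) = 1/(561*((3 - 13)/13) + 561*(-15 + (3 - 13)/13)**2) = 1/(561*((1/13)*(-10)) + 561*(-15 + (1/13)*(-10))**2) = 1/(561*(-10/13) + 561*(-15 - 10/13)**2) = 1/(-5610/13 + 561*(-205/13)**2) = 1/(-5610/13 + 561*(42025/169)) = 1/(-5610/13 + 23576025/169) = 1/(23503095/169) = 169/23503095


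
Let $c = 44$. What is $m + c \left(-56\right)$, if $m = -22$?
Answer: $-2486$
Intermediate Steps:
$m + c \left(-56\right) = -22 + 44 \left(-56\right) = -22 - 2464 = -2486$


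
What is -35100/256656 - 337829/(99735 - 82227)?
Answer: -454793597/23403819 ≈ -19.432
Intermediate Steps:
-35100/256656 - 337829/(99735 - 82227) = -35100*1/256656 - 337829/17508 = -2925/21388 - 337829*1/17508 = -2925/21388 - 337829/17508 = -454793597/23403819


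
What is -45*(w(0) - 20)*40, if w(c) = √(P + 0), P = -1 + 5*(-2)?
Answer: 36000 - 1800*I*√11 ≈ 36000.0 - 5969.9*I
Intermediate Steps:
P = -11 (P = -1 - 10 = -11)
w(c) = I*√11 (w(c) = √(-11 + 0) = √(-11) = I*√11)
-45*(w(0) - 20)*40 = -45*(I*√11 - 20)*40 = -45*(-20 + I*√11)*40 = (900 - 45*I*√11)*40 = 36000 - 1800*I*√11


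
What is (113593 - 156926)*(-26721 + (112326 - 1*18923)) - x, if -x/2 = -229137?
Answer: -2889989380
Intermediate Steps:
x = 458274 (x = -2*(-229137) = 458274)
(113593 - 156926)*(-26721 + (112326 - 1*18923)) - x = (113593 - 156926)*(-26721 + (112326 - 1*18923)) - 1*458274 = -43333*(-26721 + (112326 - 18923)) - 458274 = -43333*(-26721 + 93403) - 458274 = -43333*66682 - 458274 = -2889531106 - 458274 = -2889989380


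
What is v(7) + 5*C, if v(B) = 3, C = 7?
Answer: 38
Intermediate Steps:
v(7) + 5*C = 3 + 5*7 = 3 + 35 = 38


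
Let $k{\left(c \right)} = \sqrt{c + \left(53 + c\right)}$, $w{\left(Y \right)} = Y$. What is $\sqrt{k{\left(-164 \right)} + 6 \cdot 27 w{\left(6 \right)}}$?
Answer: $\sqrt{972 + 5 i \sqrt{11}} \approx 31.178 + 0.2659 i$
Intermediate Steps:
$k{\left(c \right)} = \sqrt{53 + 2 c}$
$\sqrt{k{\left(-164 \right)} + 6 \cdot 27 w{\left(6 \right)}} = \sqrt{\sqrt{53 + 2 \left(-164\right)} + 6 \cdot 27 \cdot 6} = \sqrt{\sqrt{53 - 328} + 162 \cdot 6} = \sqrt{\sqrt{-275} + 972} = \sqrt{5 i \sqrt{11} + 972} = \sqrt{972 + 5 i \sqrt{11}}$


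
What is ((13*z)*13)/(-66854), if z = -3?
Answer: 507/66854 ≈ 0.0075837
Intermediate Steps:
((13*z)*13)/(-66854) = ((13*(-3))*13)/(-66854) = -39*13*(-1/66854) = -507*(-1/66854) = 507/66854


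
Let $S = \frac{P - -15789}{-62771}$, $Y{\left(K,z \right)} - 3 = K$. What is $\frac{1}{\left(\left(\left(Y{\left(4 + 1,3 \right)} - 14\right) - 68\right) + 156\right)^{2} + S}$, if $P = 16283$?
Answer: $\frac{62771}{422040132} \approx 0.00014873$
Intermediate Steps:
$Y{\left(K,z \right)} = 3 + K$
$S = - \frac{32072}{62771}$ ($S = \frac{16283 - -15789}{-62771} = \left(16283 + 15789\right) \left(- \frac{1}{62771}\right) = 32072 \left(- \frac{1}{62771}\right) = - \frac{32072}{62771} \approx -0.51094$)
$\frac{1}{\left(\left(\left(Y{\left(4 + 1,3 \right)} - 14\right) - 68\right) + 156\right)^{2} + S} = \frac{1}{\left(\left(\left(\left(3 + \left(4 + 1\right)\right) - 14\right) - 68\right) + 156\right)^{2} - \frac{32072}{62771}} = \frac{1}{\left(\left(\left(\left(3 + 5\right) - 14\right) - 68\right) + 156\right)^{2} - \frac{32072}{62771}} = \frac{1}{\left(\left(\left(8 - 14\right) - 68\right) + 156\right)^{2} - \frac{32072}{62771}} = \frac{1}{\left(\left(-6 - 68\right) + 156\right)^{2} - \frac{32072}{62771}} = \frac{1}{\left(-74 + 156\right)^{2} - \frac{32072}{62771}} = \frac{1}{82^{2} - \frac{32072}{62771}} = \frac{1}{6724 - \frac{32072}{62771}} = \frac{1}{\frac{422040132}{62771}} = \frac{62771}{422040132}$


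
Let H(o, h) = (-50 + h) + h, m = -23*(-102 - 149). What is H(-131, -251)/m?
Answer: -24/251 ≈ -0.095618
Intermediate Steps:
m = 5773 (m = -23*(-251) = 5773)
H(o, h) = -50 + 2*h
H(-131, -251)/m = (-50 + 2*(-251))/5773 = (-50 - 502)*(1/5773) = -552*1/5773 = -24/251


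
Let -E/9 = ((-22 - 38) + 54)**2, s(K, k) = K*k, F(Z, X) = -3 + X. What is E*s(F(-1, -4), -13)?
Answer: -29484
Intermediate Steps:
E = -324 (E = -9*((-22 - 38) + 54)**2 = -9*(-60 + 54)**2 = -9*(-6)**2 = -9*36 = -324)
E*s(F(-1, -4), -13) = -324*(-3 - 4)*(-13) = -(-2268)*(-13) = -324*91 = -29484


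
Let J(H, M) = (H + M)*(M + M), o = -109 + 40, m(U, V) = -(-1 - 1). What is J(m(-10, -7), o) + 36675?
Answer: 45921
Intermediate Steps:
m(U, V) = 2 (m(U, V) = -1*(-2) = 2)
o = -69
J(H, M) = 2*M*(H + M) (J(H, M) = (H + M)*(2*M) = 2*M*(H + M))
J(m(-10, -7), o) + 36675 = 2*(-69)*(2 - 69) + 36675 = 2*(-69)*(-67) + 36675 = 9246 + 36675 = 45921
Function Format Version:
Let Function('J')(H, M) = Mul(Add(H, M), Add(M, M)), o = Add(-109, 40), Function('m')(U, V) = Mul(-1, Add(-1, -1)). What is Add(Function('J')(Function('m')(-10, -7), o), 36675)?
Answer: 45921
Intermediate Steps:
Function('m')(U, V) = 2 (Function('m')(U, V) = Mul(-1, -2) = 2)
o = -69
Function('J')(H, M) = Mul(2, M, Add(H, M)) (Function('J')(H, M) = Mul(Add(H, M), Mul(2, M)) = Mul(2, M, Add(H, M)))
Add(Function('J')(Function('m')(-10, -7), o), 36675) = Add(Mul(2, -69, Add(2, -69)), 36675) = Add(Mul(2, -69, -67), 36675) = Add(9246, 36675) = 45921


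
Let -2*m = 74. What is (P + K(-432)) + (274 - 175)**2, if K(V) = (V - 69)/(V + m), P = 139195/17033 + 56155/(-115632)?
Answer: 823772875556195/83974870224 ≈ 9809.8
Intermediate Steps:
m = -37 (m = -1/2*74 = -37)
P = 1376264375/179050896 (P = 139195*(1/17033) + 56155*(-1/115632) = 139195/17033 - 5105/10512 = 1376264375/179050896 ≈ 7.6864)
K(V) = (-69 + V)/(-37 + V) (K(V) = (V - 69)/(V - 37) = (-69 + V)/(-37 + V))
(P + K(-432)) + (274 - 175)**2 = (1376264375/179050896 + (-69 - 432)/(-37 - 432)) + (274 - 175)**2 = (1376264375/179050896 - 501/(-469)) + 99**2 = (1376264375/179050896 - 1/469*(-501)) + 9801 = (1376264375/179050896 + 501/469) + 9801 = 735172490771/83974870224 + 9801 = 823772875556195/83974870224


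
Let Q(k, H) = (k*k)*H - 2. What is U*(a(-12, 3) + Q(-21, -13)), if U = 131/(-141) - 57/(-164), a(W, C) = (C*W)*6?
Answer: 80023097/23124 ≈ 3460.6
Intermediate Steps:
Q(k, H) = -2 + H*k² (Q(k, H) = k²*H - 2 = H*k² - 2 = -2 + H*k²)
a(W, C) = 6*C*W
U = -13447/23124 (U = 131*(-1/141) - 57*(-1/164) = -131/141 + 57/164 = -13447/23124 ≈ -0.58152)
U*(a(-12, 3) + Q(-21, -13)) = -13447*(6*3*(-12) + (-2 - 13*(-21)²))/23124 = -13447*(-216 + (-2 - 13*441))/23124 = -13447*(-216 + (-2 - 5733))/23124 = -13447*(-216 - 5735)/23124 = -13447/23124*(-5951) = 80023097/23124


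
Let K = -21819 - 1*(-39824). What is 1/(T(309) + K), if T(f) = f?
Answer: 1/18314 ≈ 5.4603e-5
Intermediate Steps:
K = 18005 (K = -21819 + 39824 = 18005)
1/(T(309) + K) = 1/(309 + 18005) = 1/18314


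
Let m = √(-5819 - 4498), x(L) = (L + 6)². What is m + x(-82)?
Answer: 5776 + I*√10317 ≈ 5776.0 + 101.57*I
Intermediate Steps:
x(L) = (6 + L)²
m = I*√10317 (m = √(-10317) = I*√10317 ≈ 101.57*I)
m + x(-82) = I*√10317 + (6 - 82)² = I*√10317 + (-76)² = I*√10317 + 5776 = 5776 + I*√10317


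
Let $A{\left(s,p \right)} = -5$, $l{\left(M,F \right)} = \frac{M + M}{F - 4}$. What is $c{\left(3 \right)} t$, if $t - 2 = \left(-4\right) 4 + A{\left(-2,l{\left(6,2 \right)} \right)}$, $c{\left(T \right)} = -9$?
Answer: $171$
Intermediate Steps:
$l{\left(M,F \right)} = \frac{2 M}{-4 + F}$
$t = -19$ ($t = 2 - 21 = -19$)
$c{\left(3 \right)} t = \left(-9\right) \left(-19\right) = 171$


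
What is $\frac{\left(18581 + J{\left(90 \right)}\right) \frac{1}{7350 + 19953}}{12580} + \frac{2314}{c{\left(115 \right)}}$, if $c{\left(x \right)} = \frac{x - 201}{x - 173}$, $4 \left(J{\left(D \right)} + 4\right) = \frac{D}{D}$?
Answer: $\frac{4852424291213}{3109323120} \approx 1560.6$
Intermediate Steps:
$J{\left(D \right)} = - \frac{15}{4}$ ($J{\left(D \right)} = -4 + \frac{D \frac{1}{D}}{4} = -4 + \frac{1}{4} \cdot 1 = -4 + \frac{1}{4} = - \frac{15}{4}$)
$c{\left(x \right)} = \frac{-201 + x}{-173 + x}$
$\frac{\left(18581 + J{\left(90 \right)}\right) \frac{1}{7350 + 19953}}{12580} + \frac{2314}{c{\left(115 \right)}} = \frac{\left(18581 - \frac{15}{4}\right) \frac{1}{7350 + 19953}}{12580} + \frac{2314}{\frac{1}{-173 + 115} \left(-201 + 115\right)} = \frac{74309}{4 \cdot 27303} \cdot \frac{1}{12580} + \frac{2314}{\frac{1}{-58} \left(-86\right)} = \frac{74309}{4} \cdot \frac{1}{27303} \cdot \frac{1}{12580} + \frac{2314}{\left(- \frac{1}{58}\right) \left(-86\right)} = \frac{3911}{5748} \cdot \frac{1}{12580} + \frac{2314}{\frac{43}{29}} = \frac{3911}{72309840} + 2314 \cdot \frac{29}{43} = \frac{3911}{72309840} + \frac{67106}{43} = \frac{4852424291213}{3109323120}$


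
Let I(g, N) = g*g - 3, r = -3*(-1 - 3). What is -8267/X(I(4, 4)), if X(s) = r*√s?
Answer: -8267*√13/156 ≈ -191.07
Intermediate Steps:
r = 12 (r = -3*(-4) = 12)
I(g, N) = -3 + g² (I(g, N) = g² - 3 = -3 + g²)
X(s) = 12*√s
-8267/X(I(4, 4)) = -8267*1/(12*√(-3 + 4²)) = -8267*1/(12*√(-3 + 16)) = -8267*√13/156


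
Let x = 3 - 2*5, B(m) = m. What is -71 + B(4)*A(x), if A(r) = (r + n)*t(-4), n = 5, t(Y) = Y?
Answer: -39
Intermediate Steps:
x = -7 (x = 3 - 10 = -7)
A(r) = -20 - 4*r (A(r) = (r + 5)*(-4) = (5 + r)*(-4) = -20 - 4*r)
-71 + B(4)*A(x) = -71 + 4*(-20 - 4*(-7)) = -71 + 4*(-20 + 28) = -71 + 4*8 = -71 + 32 = -39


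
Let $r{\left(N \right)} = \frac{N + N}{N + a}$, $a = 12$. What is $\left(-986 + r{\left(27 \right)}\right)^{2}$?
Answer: $\frac{163840000}{169} \approx 9.6947 \cdot 10^{5}$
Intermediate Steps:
$r{\left(N \right)} = \frac{2 N}{12 + N}$ ($r{\left(N \right)} = \frac{N + N}{N + 12} = \frac{2 N}{12 + N}$)
$\left(-986 + r{\left(27 \right)}\right)^{2} = \left(-986 + 2 \cdot 27 \frac{1}{12 + 27}\right)^{2} = \left(-986 + 2 \cdot 27 \cdot \frac{1}{39}\right)^{2} = \left(-986 + \frac{18}{13}\right)^{2} = \left(- \frac{12800}{13}\right)^{2} = \frac{163840000}{169}$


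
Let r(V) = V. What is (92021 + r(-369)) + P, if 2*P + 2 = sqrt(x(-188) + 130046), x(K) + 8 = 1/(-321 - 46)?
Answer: 91651 + sqrt(17514687815)/734 ≈ 91831.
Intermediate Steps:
x(K) = -2937/367 (x(K) = -8 + 1/(-321 - 46) = -8 + 1/(-367) = -8 - 1/367 = -2937/367)
P = -1 + sqrt(17514687815)/734 (P = -1 + sqrt(-2937/367 + 130046)/2 = -1 + sqrt(47723945/367)/2 = -1 + (sqrt(17514687815)/367)/2 = -1 + sqrt(17514687815)/734 ≈ 179.30)
(92021 + r(-369)) + P = (92021 - 369) + (-1 + sqrt(17514687815)/734) = 91652 + (-1 + sqrt(17514687815)/734) = 91651 + sqrt(17514687815)/734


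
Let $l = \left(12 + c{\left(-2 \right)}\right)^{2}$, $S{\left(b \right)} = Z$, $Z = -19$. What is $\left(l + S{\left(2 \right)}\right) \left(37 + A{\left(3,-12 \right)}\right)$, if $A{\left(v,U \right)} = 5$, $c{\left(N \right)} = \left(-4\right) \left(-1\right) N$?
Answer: $-126$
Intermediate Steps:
$c{\left(N \right)} = 4 N$
$S{\left(b \right)} = -19$
$l = 16$ ($l = \left(12 + 4 \left(-2\right)\right)^{2} = \left(12 - 8\right)^{2} = 4^{2} = 16$)
$\left(l + S{\left(2 \right)}\right) \left(37 + A{\left(3,-12 \right)}\right) = \left(16 - 19\right) \left(37 + 5\right) = \left(-3\right) 42 = -126$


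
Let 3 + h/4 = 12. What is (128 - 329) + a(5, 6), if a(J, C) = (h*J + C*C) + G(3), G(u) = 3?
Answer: 18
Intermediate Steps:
h = 36 (h = -12 + 4*12 = -12 + 48 = 36)
a(J, C) = 3 + C**2 + 36*J (a(J, C) = (36*J + C*C) + 3 = (36*J + C**2) + 3 = (C**2 + 36*J) + 3 = 3 + C**2 + 36*J)
(128 - 329) + a(5, 6) = (128 - 329) + (3 + 6**2 + 36*5) = -201 + (3 + 36 + 180) = -201 + 219 = 18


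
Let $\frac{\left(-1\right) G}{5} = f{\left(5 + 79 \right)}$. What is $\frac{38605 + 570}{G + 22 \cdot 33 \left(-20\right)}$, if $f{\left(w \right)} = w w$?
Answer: $- \frac{1567}{1992} \approx -0.78665$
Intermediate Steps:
$f{\left(w \right)} = w^{2}$
$G = -35280$ ($G = - 5 \left(5 + 79\right)^{2} = - 5 \cdot 84^{2} = \left(-5\right) 7056 = -35280$)
$\frac{38605 + 570}{G + 22 \cdot 33 \left(-20\right)} = \frac{38605 + 570}{-35280 + 22 \cdot 33 \left(-20\right)} = \frac{39175}{-35280 + 726 \left(-20\right)} = \frac{39175}{-35280 - 14520} = \frac{39175}{-49800} = 39175 \left(- \frac{1}{49800}\right) = - \frac{1567}{1992}$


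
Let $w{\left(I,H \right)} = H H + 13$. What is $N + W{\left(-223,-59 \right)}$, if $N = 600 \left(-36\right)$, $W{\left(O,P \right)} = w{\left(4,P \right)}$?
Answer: $-18106$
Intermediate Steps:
$w{\left(I,H \right)} = 13 + H^{2}$ ($w{\left(I,H \right)} = H^{2} + 13 = 13 + H^{2}$)
$W{\left(O,P \right)} = 13 + P^{2}$
$N = -21600$
$N + W{\left(-223,-59 \right)} = -21600 + \left(13 + \left(-59\right)^{2}\right) = -21600 + \left(13 + 3481\right) = -21600 + 3494 = -18106$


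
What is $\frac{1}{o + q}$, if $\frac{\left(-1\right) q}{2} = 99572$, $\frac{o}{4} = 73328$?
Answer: $\frac{1}{94168} \approx 1.0619 \cdot 10^{-5}$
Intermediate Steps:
$o = 293312$ ($o = 4 \cdot 73328 = 293312$)
$q = -199144$ ($q = \left(-2\right) 99572 = -199144$)
$\frac{1}{o + q} = \frac{1}{293312 - 199144} = \frac{1}{94168}$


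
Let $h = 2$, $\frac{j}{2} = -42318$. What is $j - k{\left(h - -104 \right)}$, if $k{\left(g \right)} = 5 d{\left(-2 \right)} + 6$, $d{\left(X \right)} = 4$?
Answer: $-84662$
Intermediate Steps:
$j = -84636$ ($j = 2 \left(-42318\right) = -84636$)
$k{\left(g \right)} = 26$ ($k{\left(g \right)} = 5 \cdot 4 + 6 = 20 + 6 = 26$)
$j - k{\left(h - -104 \right)} = -84636 - 26 = -84662$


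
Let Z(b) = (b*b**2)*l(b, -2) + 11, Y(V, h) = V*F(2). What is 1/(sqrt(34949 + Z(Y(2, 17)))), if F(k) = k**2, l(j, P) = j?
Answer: sqrt(2441)/9764 ≈ 0.0050601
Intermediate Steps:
Y(V, h) = 4*V (Y(V, h) = V*2**2 = V*4 = 4*V)
Z(b) = 11 + b**4 (Z(b) = (b*b**2)*b + 11 = b**3*b + 11 = b**4 + 11 = 11 + b**4)
1/(sqrt(34949 + Z(Y(2, 17)))) = 1/(sqrt(34949 + (11 + (4*2)**4))) = 1/(sqrt(34949 + (11 + 8**4))) = 1/(sqrt(34949 + (11 + 4096))) = 1/(sqrt(34949 + 4107)) = 1/(sqrt(39056)) = 1/(4*sqrt(2441)) = sqrt(2441)/9764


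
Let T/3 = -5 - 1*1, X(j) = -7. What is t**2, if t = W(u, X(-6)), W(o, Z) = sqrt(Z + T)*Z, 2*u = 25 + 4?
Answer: -1225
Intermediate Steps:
T = -18 (T = 3*(-5 - 1*1) = 3*(-5 - 1) = 3*(-6) = -18)
u = 29/2 (u = (25 + 4)/2 = (1/2)*29 = 29/2 ≈ 14.500)
W(o, Z) = Z*sqrt(-18 + Z) (W(o, Z) = sqrt(Z - 18)*Z = sqrt(-18 + Z)*Z = Z*sqrt(-18 + Z))
t = -35*I (t = -7*sqrt(-18 - 7) = -35*I ≈ -35.0*I)
t**2 = (-35*I)**2 = -1225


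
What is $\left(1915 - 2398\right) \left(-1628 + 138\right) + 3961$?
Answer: $723631$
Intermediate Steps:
$\left(1915 - 2398\right) \left(-1628 + 138\right) + 3961 = \left(-483\right) \left(-1490\right) + 3961 = 719670 + 3961 = 723631$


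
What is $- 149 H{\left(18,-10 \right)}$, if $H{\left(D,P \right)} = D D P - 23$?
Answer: $486187$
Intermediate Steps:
$H{\left(D,P \right)} = -23 + P D^{2}$ ($H{\left(D,P \right)} = D^{2} P - 23 = P D^{2} - 23 = -23 + P D^{2}$)
$- 149 H{\left(18,-10 \right)} = - 149 \left(-23 - 10 \cdot 18^{2}\right) = - 149 \left(-23 - 3240\right) = \left(-149\right) \left(-3263\right) = 486187$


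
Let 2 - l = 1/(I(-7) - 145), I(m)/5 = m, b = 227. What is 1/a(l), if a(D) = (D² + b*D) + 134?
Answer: 32400/19222381 ≈ 0.0016855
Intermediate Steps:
I(m) = 5*m
l = 361/180 (l = 2 - 1/(5*(-7) - 145) = 2 - 1/(-35 - 145) = 2 - 1/(-180) = 2 - 1*(-1/180) = 2 + 1/180 = 361/180 ≈ 2.0056)
a(D) = 134 + D² + 227*D (a(D) = (D² + 227*D) + 134 = 134 + D² + 227*D)
1/a(l) = 1/(134 + (361/180)² + 227*(361/180)) = 1/(134 + 130321/32400 + 81947/180) = 1/(19222381/32400) = 32400/19222381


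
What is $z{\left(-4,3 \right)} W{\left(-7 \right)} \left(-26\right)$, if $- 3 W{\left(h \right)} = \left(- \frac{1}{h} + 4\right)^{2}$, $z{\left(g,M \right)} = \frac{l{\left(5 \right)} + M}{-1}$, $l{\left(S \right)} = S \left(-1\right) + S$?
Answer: $- \frac{21866}{49} \approx -446.25$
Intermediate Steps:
$l{\left(S \right)} = 0$ ($l{\left(S \right)} = - S + S = 0$)
$z{\left(g,M \right)} = - M$ ($z{\left(g,M \right)} = \frac{0 + M}{-1} = M \left(-1\right) = - M$)
$W{\left(h \right)} = - \frac{\left(4 - \frac{1}{h}\right)^{2}}{3}$ ($W{\left(h \right)} = - \frac{\left(- \frac{1}{h} + 4\right)^{2}}{3} = - \frac{\left(4 - \frac{1}{h}\right)^{2}}{3}$)
$z{\left(-4,3 \right)} W{\left(-7 \right)} \left(-26\right) = \left(-1\right) 3 \left(- \frac{\left(-1 + 4 \left(-7\right)\right)^{2}}{3 \cdot 49}\right) \left(-26\right) = - 3 \left(\left(- \frac{1}{3}\right) \frac{1}{49} \left(-1 - 28\right)^{2}\right) \left(-26\right) = - 3 \left(\left(- \frac{1}{3}\right) \frac{1}{49} \left(-29\right)^{2}\right) \left(-26\right) = - 3 \left(\left(- \frac{1}{3}\right) \frac{1}{49} \cdot 841\right) \left(-26\right) = \left(-3\right) \left(- \frac{841}{147}\right) \left(-26\right) = \frac{841}{49} \left(-26\right) = - \frac{21866}{49}$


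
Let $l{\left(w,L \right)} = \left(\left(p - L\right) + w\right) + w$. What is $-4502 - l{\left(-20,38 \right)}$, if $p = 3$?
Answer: $-4427$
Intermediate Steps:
$l{\left(w,L \right)} = 3 - L + 2 w$ ($l{\left(w,L \right)} = \left(\left(3 - L\right) + w\right) + w = \left(3 + w - L\right) + w = 3 - L + 2 w$)
$-4502 - l{\left(-20,38 \right)} = -4502 - \left(3 - 38 + 2 \left(-20\right)\right) = -4502 - \left(3 - 38 - 40\right) = -4502 - -75 = -4502 + 75 = -4427$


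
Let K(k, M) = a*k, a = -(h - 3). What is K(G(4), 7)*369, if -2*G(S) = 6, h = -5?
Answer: -8856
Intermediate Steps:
G(S) = -3 (G(S) = -1/2*6 = -3)
a = 8 (a = -(-5 - 3) = -1*(-8) = 8)
K(k, M) = 8*k
K(G(4), 7)*369 = (8*(-3))*369 = -24*369 = -8856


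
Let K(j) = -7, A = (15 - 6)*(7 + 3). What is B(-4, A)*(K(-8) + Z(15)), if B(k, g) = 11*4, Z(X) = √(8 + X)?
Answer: -308 + 44*√23 ≈ -96.983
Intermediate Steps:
A = 90 (A = 9*10 = 90)
B(k, g) = 44
B(-4, A)*(K(-8) + Z(15)) = 44*(-7 + √(8 + 15)) = 44*(-7 + √23) = -308 + 44*√23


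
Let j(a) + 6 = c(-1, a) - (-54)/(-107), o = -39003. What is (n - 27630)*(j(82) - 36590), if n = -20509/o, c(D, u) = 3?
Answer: 4219474975967405/4173321 ≈ 1.0111e+9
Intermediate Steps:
n = 20509/39003 (n = -20509/(-39003) = -20509*(-1/39003) = 20509/39003 ≈ 0.52583)
j(a) = -375/107 (j(a) = -6 + (3 - (-54)/(-107)) = -6 + (3 - (-54)*(-1)/107) = -6 + (3 - 1*54/107) = -6 + (3 - 54/107) = -6 + 267/107 = -375/107)
(n - 27630)*(j(82) - 36590) = (20509/39003 - 27630)*(-375/107 - 36590) = -1077632381/39003*(-3915505/107) = 4219474975967405/4173321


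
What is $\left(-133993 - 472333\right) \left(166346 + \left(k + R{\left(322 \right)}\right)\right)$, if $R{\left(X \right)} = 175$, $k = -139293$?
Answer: $-16509044328$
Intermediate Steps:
$\left(-133993 - 472333\right) \left(166346 + \left(k + R{\left(322 \right)}\right)\right) = \left(-133993 - 472333\right) \left(166346 + \left(-139293 + 175\right)\right) = - 606326 \left(166346 - 139118\right) = \left(-606326\right) 27228 = -16509044328$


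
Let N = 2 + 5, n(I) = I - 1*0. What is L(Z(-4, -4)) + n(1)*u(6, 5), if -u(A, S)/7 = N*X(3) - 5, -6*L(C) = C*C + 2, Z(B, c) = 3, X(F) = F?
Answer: -683/6 ≈ -113.83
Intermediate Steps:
n(I) = I (n(I) = I + 0 = I)
L(C) = -1/3 - C**2/6 (L(C) = -(C*C + 2)/6 = -(C**2 + 2)/6 = -(2 + C**2)/6 = -1/3 - C**2/6)
N = 7
u(A, S) = -112 (u(A, S) = -7*(7*3 - 5) = -7*(21 - 5) = -7*16 = -112)
L(Z(-4, -4)) + n(1)*u(6, 5) = (-1/3 - 1/6*3**2) + 1*(-112) = (-1/3 - 1/6*9) - 112 = (-1/3 - 3/2) - 112 = -11/6 - 112 = -683/6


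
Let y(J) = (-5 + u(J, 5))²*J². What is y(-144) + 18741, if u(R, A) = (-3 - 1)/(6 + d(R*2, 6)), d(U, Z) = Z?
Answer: 608565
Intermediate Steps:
u(R, A) = -⅓ (u(R, A) = (-3 - 1)/(6 + 6) = -4/12 = -4*1/12 = -⅓)
y(J) = 256*J²/9 (y(J) = (-5 - ⅓)²*J² = (-16/3)²*J² = 256*J²/9)
y(-144) + 18741 = (256/9)*(-144)² + 18741 = (256/9)*20736 + 18741 = 589824 + 18741 = 608565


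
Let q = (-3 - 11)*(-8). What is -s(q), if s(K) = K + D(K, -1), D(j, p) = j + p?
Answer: -223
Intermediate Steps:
q = 112 (q = -14*(-8) = 112)
s(K) = -1 + 2*K (s(K) = K + (K - 1) = K + (-1 + K) = -1 + 2*K)
-s(q) = -(-1 + 2*112) = -(-1 + 224) = -1*223 = -223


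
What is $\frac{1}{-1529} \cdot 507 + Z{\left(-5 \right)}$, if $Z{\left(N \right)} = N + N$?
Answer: $- \frac{15797}{1529} \approx -10.332$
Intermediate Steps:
$Z{\left(N \right)} = 2 N$
$\frac{1}{-1529} \cdot 507 + Z{\left(-5 \right)} = \frac{1}{-1529} \cdot 507 + 2 \left(-5\right) = \left(- \frac{1}{1529}\right) 507 - 10 = - \frac{507}{1529} - 10 = - \frac{15797}{1529}$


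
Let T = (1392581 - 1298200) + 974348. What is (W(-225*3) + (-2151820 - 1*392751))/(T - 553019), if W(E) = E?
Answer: -1272623/257855 ≈ -4.9354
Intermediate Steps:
T = 1068729 (T = 94381 + 974348 = 1068729)
(W(-225*3) + (-2151820 - 1*392751))/(T - 553019) = (-225*3 + (-2151820 - 1*392751))/(1068729 - 553019) = (-675 + (-2151820 - 392751))/515710 = (-675 - 2544571)*(1/515710) = -2545246*1/515710 = -1272623/257855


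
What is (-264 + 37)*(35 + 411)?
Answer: -101242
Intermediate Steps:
(-264 + 37)*(35 + 411) = -227*446 = -101242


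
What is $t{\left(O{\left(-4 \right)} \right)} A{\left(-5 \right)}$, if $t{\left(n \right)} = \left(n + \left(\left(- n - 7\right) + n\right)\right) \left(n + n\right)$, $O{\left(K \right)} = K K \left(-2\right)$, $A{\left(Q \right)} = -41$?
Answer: $-102336$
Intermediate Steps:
$O{\left(K \right)} = - 2 K^{2}$ ($O{\left(K \right)} = K^{2} \left(-2\right) = - 2 K^{2}$)
$t{\left(n \right)} = 2 n \left(-7 + n\right)$ ($t{\left(n \right)} = \left(n + \left(\left(-7 - n\right) + n\right)\right) 2 n = \left(n - 7\right) 2 n = \left(-7 + n\right) 2 n = 2 n \left(-7 + n\right)$)
$t{\left(O{\left(-4 \right)} \right)} A{\left(-5 \right)} = 2 \left(- 2 \left(-4\right)^{2}\right) \left(-7 - 2 \left(-4\right)^{2}\right) \left(-41\right) = 2 \left(\left(-2\right) 16\right) \left(-7 - 32\right) \left(-41\right) = 2 \left(-32\right) \left(-7 - 32\right) \left(-41\right) = 2 \left(-32\right) \left(-39\right) \left(-41\right) = 2496 \left(-41\right) = -102336$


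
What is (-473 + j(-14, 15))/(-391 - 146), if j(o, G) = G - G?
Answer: 473/537 ≈ 0.88082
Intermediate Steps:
j(o, G) = 0
(-473 + j(-14, 15))/(-391 - 146) = (-473 + 0)/(-391 - 146) = -473/(-537) = -473*(-1/537) = 473/537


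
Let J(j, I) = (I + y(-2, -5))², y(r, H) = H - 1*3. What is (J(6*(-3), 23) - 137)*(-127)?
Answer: -11176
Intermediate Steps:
y(r, H) = -3 + H (y(r, H) = H - 3 = -3 + H)
J(j, I) = (-8 + I)² (J(j, I) = (I + (-3 - 5))² = (I - 8)² = (-8 + I)²)
(J(6*(-3), 23) - 137)*(-127) = ((-8 + 23)² - 137)*(-127) = (15² - 137)*(-127) = (225 - 137)*(-127) = 88*(-127) = -11176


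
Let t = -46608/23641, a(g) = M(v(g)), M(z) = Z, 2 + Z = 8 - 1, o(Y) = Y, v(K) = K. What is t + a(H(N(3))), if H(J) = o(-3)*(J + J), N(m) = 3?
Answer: 71597/23641 ≈ 3.0285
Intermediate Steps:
Z = 5 (Z = -2 + (8 - 1) = -2 + 7 = 5)
H(J) = -6*J (H(J) = -3*(J + J) = -6*J)
M(z) = 5
a(g) = 5
t = -46608/23641 (t = -46608*1/23641 = -46608/23641 ≈ -1.9715)
t + a(H(N(3))) = -46608/23641 + 5 = 71597/23641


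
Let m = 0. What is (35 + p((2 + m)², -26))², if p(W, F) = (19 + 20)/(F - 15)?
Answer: 1948816/1681 ≈ 1159.3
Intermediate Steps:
p(W, F) = 39/(-15 + F)
(35 + p((2 + m)², -26))² = (35 + 39/(-15 - 26))² = (35 + 39/(-41))² = (35 + 39*(-1/41))² = (35 - 39/41)² = (1396/41)² = 1948816/1681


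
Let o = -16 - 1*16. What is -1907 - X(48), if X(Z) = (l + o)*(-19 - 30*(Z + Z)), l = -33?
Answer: -190342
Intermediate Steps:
o = -32 (o = -16 - 16 = -32)
X(Z) = 1235 + 3900*Z (X(Z) = (-33 - 32)*(-19 - 30*(Z + Z)) = -65*(-19 - 60*Z) = 1235 + 3900*Z)
-1907 - X(48) = -1907 - (1235 + 3900*48) = -1907 - (1235 + 187200) = -1907 - 1*188435 = -1907 - 188435 = -190342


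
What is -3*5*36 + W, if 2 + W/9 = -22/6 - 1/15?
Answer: -2958/5 ≈ -591.60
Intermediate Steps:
W = -258/5 (W = -18 + 9*(-22/6 - 1/15) = -18 + 9*(-22*⅙ - 1*1/15) = -18 + 9*(-11/3 - 1/15) = -18 + 9*(-56/15) = -18 - 168/5 = -258/5 ≈ -51.600)
-3*5*36 + W = -3*5*36 - 258/5 = -15*36 - 258/5 = -540 - 258/5 = -2958/5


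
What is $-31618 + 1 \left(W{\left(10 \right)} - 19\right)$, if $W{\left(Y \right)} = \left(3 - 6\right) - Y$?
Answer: $-31650$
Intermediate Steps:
$W{\left(Y \right)} = -3 - Y$ ($W{\left(Y \right)} = \left(3 - 6\right) - Y = -3 - Y$)
$-31618 + 1 \left(W{\left(10 \right)} - 19\right) = -31618 + 1 \left(\left(-3 - 10\right) - 19\right) = -31618 + 1 \left(-13 - 19\right) = -31618 + 1 \left(-32\right) = -31618 - 32 = -31650$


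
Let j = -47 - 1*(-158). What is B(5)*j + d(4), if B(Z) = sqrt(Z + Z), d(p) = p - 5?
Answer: -1 + 111*sqrt(10) ≈ 350.01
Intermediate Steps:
d(p) = -5 + p
j = 111 (j = -47 + 158 = 111)
B(Z) = sqrt(2)*sqrt(Z) (B(Z) = sqrt(2*Z) = sqrt(2)*sqrt(Z))
B(5)*j + d(4) = (sqrt(2)*sqrt(5))*111 + (-5 + 4) = sqrt(10)*111 - 1 = 111*sqrt(10) - 1 = -1 + 111*sqrt(10)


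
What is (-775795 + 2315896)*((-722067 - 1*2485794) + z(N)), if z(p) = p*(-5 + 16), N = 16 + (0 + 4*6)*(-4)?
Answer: -4941785222841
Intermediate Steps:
N = -80 (N = 16 + (0 + 24)*(-4) = 16 + 24*(-4) = 16 - 96 = -80)
z(p) = 11*p (z(p) = p*11 = 11*p)
(-775795 + 2315896)*((-722067 - 1*2485794) + z(N)) = (-775795 + 2315896)*((-722067 - 1*2485794) + 11*(-80)) = 1540101*((-722067 - 2485794) - 880) = 1540101*(-3207861 - 880) = 1540101*(-3208741) = -4941785222841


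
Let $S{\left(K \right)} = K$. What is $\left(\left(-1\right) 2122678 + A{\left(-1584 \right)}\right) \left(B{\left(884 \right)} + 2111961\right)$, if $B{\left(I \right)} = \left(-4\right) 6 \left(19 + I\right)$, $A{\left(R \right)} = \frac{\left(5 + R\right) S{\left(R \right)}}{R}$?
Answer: $-4440311040273$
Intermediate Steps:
$A{\left(R \right)} = 5 + R$ ($A{\left(R \right)} = \frac{\left(5 + R\right) R}{R} = \frac{R \left(5 + R\right)}{R} = 5 + R$)
$B{\left(I \right)} = -456 - 24 I$ ($B{\left(I \right)} = - 24 \left(19 + I\right) = -456 - 24 I$)
$\left(\left(-1\right) 2122678 + A{\left(-1584 \right)}\right) \left(B{\left(884 \right)} + 2111961\right) = \left(\left(-1\right) 2122678 + \left(5 - 1584\right)\right) \left(\left(-456 - 21216\right) + 2111961\right) = \left(-2122678 - 1579\right) \left(\left(-456 - 21216\right) + 2111961\right) = - 2124257 \left(-21672 + 2111961\right) = \left(-2124257\right) 2090289 = -4440311040273$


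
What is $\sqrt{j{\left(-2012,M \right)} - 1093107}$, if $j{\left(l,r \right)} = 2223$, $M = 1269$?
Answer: $2 i \sqrt{272721} \approx 1044.5 i$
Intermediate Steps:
$\sqrt{j{\left(-2012,M \right)} - 1093107} = \sqrt{2223 - 1093107} = \sqrt{-1090884} = 2 i \sqrt{272721}$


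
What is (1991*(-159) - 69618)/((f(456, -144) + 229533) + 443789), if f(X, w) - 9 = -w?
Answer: -386187/673475 ≈ -0.57342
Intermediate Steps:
f(X, w) = 9 - w
(1991*(-159) - 69618)/((f(456, -144) + 229533) + 443789) = (1991*(-159) - 69618)/(((9 - 1*(-144)) + 229533) + 443789) = (-316569 - 69618)/(((9 + 144) + 229533) + 443789) = -386187/((153 + 229533) + 443789) = -386187/(229686 + 443789) = -386187/673475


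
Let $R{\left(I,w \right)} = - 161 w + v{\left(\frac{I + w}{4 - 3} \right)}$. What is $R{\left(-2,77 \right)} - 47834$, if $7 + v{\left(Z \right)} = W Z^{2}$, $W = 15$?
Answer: $24137$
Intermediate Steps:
$v{\left(Z \right)} = -7 + 15 Z^{2}$
$R{\left(I,w \right)} = -7 - 161 w + 15 \left(I + w\right)^{2}$ ($R{\left(I,w \right)} = - 161 w + \left(-7 + 15 \left(\frac{I + w}{4 - 3}\right)^{2}\right) = - 161 w + \left(-7 + 15 \left(\frac{I + w}{1}\right)^{2}\right) = - 161 w + \left(-7 + 15 \left(\left(I + w\right) 1\right)^{2}\right) = - 161 w + \left(-7 + 15 \left(I + w\right)^{2}\right) = -7 - 161 w + 15 \left(I + w\right)^{2}$)
$R{\left(-2,77 \right)} - 47834 = \left(-7 - 12397 + 15 \left(-2 + 77\right)^{2}\right) - 47834 = \left(-7 - 12397 + 15 \cdot 75^{2}\right) - 47834 = \left(-7 - 12397 + 15 \cdot 5625\right) - 47834 = \left(-7 - 12397 + 84375\right) - 47834 = 71971 - 47834 = 24137$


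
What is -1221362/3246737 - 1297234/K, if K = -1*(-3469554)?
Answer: -4224679519003/5632364672649 ≈ -0.75007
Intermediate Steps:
K = 3469554
-1221362/3246737 - 1297234/K = -1221362/3246737 - 1297234/3469554 = -1221362*1/3246737 - 1297234*1/3469554 = -1221362/3246737 - 648617/1734777 = -4224679519003/5632364672649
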